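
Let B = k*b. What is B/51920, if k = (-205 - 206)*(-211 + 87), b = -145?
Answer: -369489/2596 ≈ -142.33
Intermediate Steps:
k = 50964 (k = -411*(-124) = 50964)
B = -7389780 (B = 50964*(-145) = -7389780)
B/51920 = -7389780/51920 = -7389780*1/51920 = -369489/2596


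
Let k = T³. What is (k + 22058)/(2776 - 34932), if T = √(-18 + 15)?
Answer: -11029/16078 + 3*I*√3/32156 ≈ -0.68597 + 0.00016159*I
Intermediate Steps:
T = I*√3 (T = √(-3) = I*√3 ≈ 1.732*I)
k = -3*I*√3 (k = (I*√3)³ = -3*I*√3 ≈ -5.1962*I)
(k + 22058)/(2776 - 34932) = (-3*I*√3 + 22058)/(2776 - 34932) = (22058 - 3*I*√3)/(-32156) = (22058 - 3*I*√3)*(-1/32156) = -11029/16078 + 3*I*√3/32156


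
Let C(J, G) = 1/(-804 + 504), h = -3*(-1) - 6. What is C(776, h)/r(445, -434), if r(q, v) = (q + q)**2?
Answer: -1/237630000 ≈ -4.2082e-9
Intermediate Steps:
r(q, v) = 4*q**2 (r(q, v) = (2*q)**2 = 4*q**2)
h = -3 (h = 3 - 6 = -3)
C(J, G) = -1/300 (C(J, G) = 1/(-300) = -1/300)
C(776, h)/r(445, -434) = -1/(300*(4*445**2)) = -1/(300*(4*198025)) = -1/300/792100 = -1/300*1/792100 = -1/237630000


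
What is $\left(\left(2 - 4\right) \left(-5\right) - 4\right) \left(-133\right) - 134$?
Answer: $-932$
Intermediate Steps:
$\left(\left(2 - 4\right) \left(-5\right) - 4\right) \left(-133\right) - 134 = \left(\left(-2\right) \left(-5\right) - 4\right) \left(-133\right) - 134 = \left(10 - 4\right) \left(-133\right) - 134 = 6 \left(-133\right) - 134 = -798 - 134 = -932$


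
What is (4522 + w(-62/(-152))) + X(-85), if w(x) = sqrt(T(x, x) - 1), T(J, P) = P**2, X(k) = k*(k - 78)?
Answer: 18377 + 3*I*sqrt(535)/76 ≈ 18377.0 + 0.91303*I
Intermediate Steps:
X(k) = k*(-78 + k)
w(x) = sqrt(-1 + x**2) (w(x) = sqrt(x**2 - 1) = sqrt(-1 + x**2))
(4522 + w(-62/(-152))) + X(-85) = (4522 + sqrt(-1 + (-62/(-152))**2)) - 85*(-78 - 85) = (4522 + sqrt(-1 + (-62*(-1/152))**2)) - 85*(-163) = (4522 + sqrt(-1 + (31/76)**2)) + 13855 = (4522 + sqrt(-1 + 961/5776)) + 13855 = (4522 + sqrt(-4815/5776)) + 13855 = (4522 + 3*I*sqrt(535)/76) + 13855 = 18377 + 3*I*sqrt(535)/76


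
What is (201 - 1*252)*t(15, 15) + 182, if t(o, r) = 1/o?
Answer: 893/5 ≈ 178.60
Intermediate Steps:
(201 - 1*252)*t(15, 15) + 182 = (201 - 1*252)/15 + 182 = (201 - 252)*(1/15) + 182 = -51*1/15 + 182 = -17/5 + 182 = 893/5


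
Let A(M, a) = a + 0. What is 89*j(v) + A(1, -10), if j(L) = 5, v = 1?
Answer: 435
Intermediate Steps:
A(M, a) = a
89*j(v) + A(1, -10) = 89*5 - 10 = 445 - 10 = 435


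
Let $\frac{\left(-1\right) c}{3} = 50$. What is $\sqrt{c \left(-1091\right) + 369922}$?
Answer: $2 \sqrt{133393} \approx 730.46$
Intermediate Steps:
$c = -150$ ($c = \left(-3\right) 50 = -150$)
$\sqrt{c \left(-1091\right) + 369922} = \sqrt{\left(-150\right) \left(-1091\right) + 369922} = \sqrt{163650 + 369922} = \sqrt{533572} = 2 \sqrt{133393}$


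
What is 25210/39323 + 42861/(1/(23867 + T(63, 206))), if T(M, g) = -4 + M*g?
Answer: 62092672562833/39323 ≈ 1.5790e+9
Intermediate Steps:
25210/39323 + 42861/(1/(23867 + T(63, 206))) = 25210/39323 + 42861/(1/(23867 + (-4 + 63*206))) = 25210*(1/39323) + 42861/(1/(23867 + (-4 + 12978))) = 25210/39323 + 42861/(1/(23867 + 12974)) = 25210/39323 + 42861/(1/36841) = 25210/39323 + 42861*36841 = 25210/39323 + 1579042101 = 62092672562833/39323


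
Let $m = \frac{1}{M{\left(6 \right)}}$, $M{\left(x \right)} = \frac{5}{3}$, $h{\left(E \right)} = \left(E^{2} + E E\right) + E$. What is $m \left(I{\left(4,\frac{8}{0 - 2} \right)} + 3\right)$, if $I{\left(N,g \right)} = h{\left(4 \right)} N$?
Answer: $\frac{441}{5} \approx 88.2$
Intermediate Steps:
$h{\left(E \right)} = E + 2 E^{2}$ ($h{\left(E \right)} = \left(E^{2} + E^{2}\right) + E = 2 E^{2} + E = E + 2 E^{2}$)
$M{\left(x \right)} = \frac{5}{3}$ ($M{\left(x \right)} = 5 \cdot \frac{1}{3} = \frac{5}{3}$)
$I{\left(N,g \right)} = 36 N$ ($I{\left(N,g \right)} = 4 \left(1 + 2 \cdot 4\right) N = 4 \left(1 + 8\right) N = 4 \cdot 9 N = 36 N$)
$m = \frac{3}{5}$ ($m = \frac{1}{\frac{5}{3}} = \frac{3}{5} \approx 0.6$)
$m \left(I{\left(4,\frac{8}{0 - 2} \right)} + 3\right) = \frac{3 \left(36 \cdot 4 + 3\right)}{5} = \frac{3 \left(144 + 3\right)}{5} = \frac{3}{5} \cdot 147 = \frac{441}{5}$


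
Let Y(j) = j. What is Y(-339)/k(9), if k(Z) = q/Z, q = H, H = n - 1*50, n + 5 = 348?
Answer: -3051/293 ≈ -10.413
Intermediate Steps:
n = 343 (n = -5 + 348 = 343)
H = 293 (H = 343 - 1*50 = 343 - 50 = 293)
q = 293
k(Z) = 293/Z
Y(-339)/k(9) = -339/(293/9) = -339/(293*(1/9)) = -339/293/9 = -339*9/293 = -3051/293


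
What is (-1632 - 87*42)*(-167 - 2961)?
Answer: 16534608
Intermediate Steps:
(-1632 - 87*42)*(-167 - 2961) = (-1632 - 3654)*(-3128) = -5286*(-3128) = 16534608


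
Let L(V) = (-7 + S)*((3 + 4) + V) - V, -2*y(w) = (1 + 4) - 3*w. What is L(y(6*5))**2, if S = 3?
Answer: 231361/4 ≈ 57840.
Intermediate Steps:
y(w) = -5/2 + 3*w/2 (y(w) = -((1 + 4) - 3*w)/2 = -(5 - 3*w)/2 = -5/2 + 3*w/2)
L(V) = -28 - 5*V (L(V) = (-7 + 3)*((3 + 4) + V) - V = -4*(7 + V) - V = (-28 - 4*V) - V = -28 - 5*V)
L(y(6*5))**2 = (-28 - 5*(-5/2 + 3*(6*5)/2))**2 = (-28 - 5*(-5/2 + (3/2)*30))**2 = (-28 - 5*(-5/2 + 45))**2 = (-28 - 5*85/2)**2 = (-28 - 425/2)**2 = (-481/2)**2 = 231361/4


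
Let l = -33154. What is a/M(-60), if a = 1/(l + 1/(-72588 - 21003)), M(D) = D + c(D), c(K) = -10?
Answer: 93591/217204121050 ≈ 4.3089e-7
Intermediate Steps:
M(D) = -10 + D (M(D) = D - 10 = -10 + D)
a = -93591/3102916015 (a = 1/(-33154 + 1/(-72588 - 21003)) = 1/(-33154 + 1/(-93591)) = 1/(-33154 - 1/93591) = 1/(-3102916015/93591) = -93591/3102916015 ≈ -3.0162e-5)
a/M(-60) = -93591/(3102916015*(-10 - 60)) = -93591/3102916015/(-70) = -93591/3102916015*(-1/70) = 93591/217204121050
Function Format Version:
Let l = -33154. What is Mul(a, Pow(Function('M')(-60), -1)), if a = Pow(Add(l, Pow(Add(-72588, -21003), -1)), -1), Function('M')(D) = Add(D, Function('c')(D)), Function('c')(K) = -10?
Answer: Rational(93591, 217204121050) ≈ 4.3089e-7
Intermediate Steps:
Function('M')(D) = Add(-10, D) (Function('M')(D) = Add(D, -10) = Add(-10, D))
a = Rational(-93591, 3102916015) (a = Pow(Add(-33154, Pow(Add(-72588, -21003), -1)), -1) = Pow(Add(-33154, Pow(-93591, -1)), -1) = Pow(Add(-33154, Rational(-1, 93591)), -1) = Pow(Rational(-3102916015, 93591), -1) = Rational(-93591, 3102916015) ≈ -3.0162e-5)
Mul(a, Pow(Function('M')(-60), -1)) = Mul(Rational(-93591, 3102916015), Pow(Add(-10, -60), -1)) = Mul(Rational(-93591, 3102916015), Pow(-70, -1)) = Mul(Rational(-93591, 3102916015), Rational(-1, 70)) = Rational(93591, 217204121050)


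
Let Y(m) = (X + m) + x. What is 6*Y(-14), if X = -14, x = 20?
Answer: -48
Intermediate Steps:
Y(m) = 6 + m (Y(m) = (-14 + m) + 20 = 6 + m)
6*Y(-14) = 6*(6 - 14) = 6*(-8) = -48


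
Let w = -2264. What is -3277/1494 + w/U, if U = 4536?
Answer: -253429/94122 ≈ -2.6926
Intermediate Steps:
-3277/1494 + w/U = -3277/1494 - 2264/4536 = -3277*1/1494 - 2264*1/4536 = -3277/1494 - 283/567 = -253429/94122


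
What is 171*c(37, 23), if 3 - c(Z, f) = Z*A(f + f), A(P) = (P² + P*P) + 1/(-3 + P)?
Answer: -1151346420/43 ≈ -2.6775e+7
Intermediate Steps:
A(P) = 1/(-3 + P) + 2*P² (A(P) = (P² + P²) + 1/(-3 + P) = 2*P² + 1/(-3 + P) = 1/(-3 + P) + 2*P²)
c(Z, f) = 3 - Z*(1 - 24*f² + 16*f³)/(-3 + 2*f) (c(Z, f) = 3 - Z*(1 - 6*(f + f)² + 2*(f + f)³)/(-3 + (f + f)) = 3 - Z*(1 - 6*4*f² + 2*(2*f)³)/(-3 + 2*f) = 3 - Z*(1 - 24*f² + 2*(8*f³))/(-3 + 2*f) = 3 - Z*(1 - 24*f² + 16*f³)/(-3 + 2*f))
171*c(37, 23) = 171*((-9 + 6*23 - 1*37*(1 - 24*23² + 16*23³))/(-3 + 2*23)) = 171*((-9 + 138 - 1*37*(1 - 24*529 + 16*12167))/(-3 + 46)) = 171*((-9 + 138 - 1*37*(1 - 12696 + 194672))/43) = 171*((-9 + 138 - 1*37*181977)/43) = 171*((-9 + 138 - 6733149)/43) = 171*((1/43)*(-6733020)) = 171*(-6733020/43) = -1151346420/43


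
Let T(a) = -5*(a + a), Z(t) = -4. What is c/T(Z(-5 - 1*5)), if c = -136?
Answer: -17/5 ≈ -3.4000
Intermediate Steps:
T(a) = -10*a
c/T(Z(-5 - 1*5)) = -136/((-10*(-4))) = -136/40 = -136*1/40 = -17/5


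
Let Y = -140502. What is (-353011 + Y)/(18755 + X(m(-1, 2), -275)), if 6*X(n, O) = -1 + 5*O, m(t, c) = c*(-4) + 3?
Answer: -1480539/55577 ≈ -26.639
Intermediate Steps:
m(t, c) = 3 - 4*c (m(t, c) = -4*c + 3 = 3 - 4*c)
X(n, O) = -1/6 + 5*O/6 (X(n, O) = (-1 + 5*O)/6 = -1/6 + 5*O/6)
(-353011 + Y)/(18755 + X(m(-1, 2), -275)) = (-353011 - 140502)/(18755 + (-1/6 + (5/6)*(-275))) = -493513/(18755 + (-1/6 - 1375/6)) = -493513/(18755 - 688/3) = -493513/55577/3 = -493513*3/55577 = -1480539/55577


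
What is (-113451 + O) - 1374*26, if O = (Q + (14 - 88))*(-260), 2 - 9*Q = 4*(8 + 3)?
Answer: -386165/3 ≈ -1.2872e+5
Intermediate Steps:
Q = -14/3 (Q = 2/9 - 4*(8 + 3)/9 = 2/9 - 4*11/9 = 2/9 - ⅑*44 = 2/9 - 44/9 = -14/3 ≈ -4.6667)
O = 61360/3 (O = (-14/3 + (14 - 88))*(-260) = (-14/3 - 74)*(-260) = -236/3*(-260) = 61360/3 ≈ 20453.)
(-113451 + O) - 1374*26 = (-113451 + 61360/3) - 1374*26 = -278993/3 - 35724 = -386165/3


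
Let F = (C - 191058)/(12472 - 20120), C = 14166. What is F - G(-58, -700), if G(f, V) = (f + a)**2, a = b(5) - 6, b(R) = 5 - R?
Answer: -7787329/1912 ≈ -4072.9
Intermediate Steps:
a = -6 (a = (5 - 1*5) - 6 = (5 - 5) - 6 = 0 - 6 = -6)
G(f, V) = (-6 + f)**2 (G(f, V) = (f - 6)**2 = (-6 + f)**2)
F = 44223/1912 (F = (14166 - 191058)/(12472 - 20120) = -176892/(-7648) = -176892*(-1/7648) = 44223/1912 ≈ 23.129)
F - G(-58, -700) = 44223/1912 - (-6 - 58)**2 = 44223/1912 - 1*(-64)**2 = 44223/1912 - 1*4096 = 44223/1912 - 4096 = -7787329/1912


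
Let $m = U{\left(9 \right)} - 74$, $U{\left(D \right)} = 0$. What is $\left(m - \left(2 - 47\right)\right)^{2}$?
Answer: $841$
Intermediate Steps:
$m = -74$ ($m = 0 - 74 = -74$)
$\left(m - \left(2 - 47\right)\right)^{2} = \left(-74 - \left(2 - 47\right)\right)^{2} = \left(-74 - -45\right)^{2} = \left(-74 + 45\right)^{2} = \left(-29\right)^{2} = 841$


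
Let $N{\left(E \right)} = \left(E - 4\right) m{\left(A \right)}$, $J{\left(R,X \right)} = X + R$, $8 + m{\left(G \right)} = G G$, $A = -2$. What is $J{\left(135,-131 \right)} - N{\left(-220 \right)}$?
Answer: $-892$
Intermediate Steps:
$m{\left(G \right)} = -8 + G^{2}$ ($m{\left(G \right)} = -8 + G G = -8 + G^{2}$)
$J{\left(R,X \right)} = R + X$
$N{\left(E \right)} = 16 - 4 E$ ($N{\left(E \right)} = \left(E - 4\right) \left(-8 + \left(-2\right)^{2}\right) = \left(-4 + E\right) \left(-8 + 4\right) = \left(-4 + E\right) \left(-4\right) = 16 - 4 E$)
$J{\left(135,-131 \right)} - N{\left(-220 \right)} = \left(135 - 131\right) - \left(16 - -880\right) = 4 - \left(16 + 880\right) = 4 - 896 = -892$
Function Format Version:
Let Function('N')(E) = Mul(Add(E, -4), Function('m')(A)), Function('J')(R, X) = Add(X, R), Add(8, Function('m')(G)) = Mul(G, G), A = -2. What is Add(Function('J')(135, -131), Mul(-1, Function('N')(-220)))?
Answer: -892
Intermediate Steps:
Function('m')(G) = Add(-8, Pow(G, 2)) (Function('m')(G) = Add(-8, Mul(G, G)) = Add(-8, Pow(G, 2)))
Function('J')(R, X) = Add(R, X)
Function('N')(E) = Add(16, Mul(-4, E)) (Function('N')(E) = Mul(Add(E, -4), Add(-8, Pow(-2, 2))) = Mul(Add(-4, E), Add(-8, 4)) = Mul(Add(-4, E), -4) = Add(16, Mul(-4, E)))
Add(Function('J')(135, -131), Mul(-1, Function('N')(-220))) = Add(Add(135, -131), Mul(-1, Add(16, Mul(-4, -220)))) = Add(4, Mul(-1, Add(16, 880))) = Add(4, Mul(-1, 896)) = Add(4, -896) = -892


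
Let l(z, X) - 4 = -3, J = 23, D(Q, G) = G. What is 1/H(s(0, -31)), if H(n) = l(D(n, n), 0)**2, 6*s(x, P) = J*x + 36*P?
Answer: 1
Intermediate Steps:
l(z, X) = 1 (l(z, X) = 4 - 3 = 1)
s(x, P) = 6*P + 23*x/6 (s(x, P) = (23*x + 36*P)/6 = 6*P + 23*x/6)
H(n) = 1 (H(n) = 1**2 = 1)
1/H(s(0, -31)) = 1/1 = 1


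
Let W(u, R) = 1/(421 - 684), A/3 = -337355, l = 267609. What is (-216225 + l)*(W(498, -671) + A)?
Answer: -13677038364864/263 ≈ -5.2004e+10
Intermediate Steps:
A = -1012065 (A = 3*(-337355) = -1012065)
W(u, R) = -1/263 (W(u, R) = 1/(-263) = -1/263)
(-216225 + l)*(W(498, -671) + A) = (-216225 + 267609)*(-1/263 - 1012065) = 51384*(-266173096/263) = -13677038364864/263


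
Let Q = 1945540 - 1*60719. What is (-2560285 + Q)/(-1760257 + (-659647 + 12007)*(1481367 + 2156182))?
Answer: 675464/2355823994617 ≈ 2.8672e-7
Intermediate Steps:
Q = 1884821 (Q = 1945540 - 60719 = 1884821)
(-2560285 + Q)/(-1760257 + (-659647 + 12007)*(1481367 + 2156182)) = (-2560285 + 1884821)/(-1760257 + (-659647 + 12007)*(1481367 + 2156182)) = -675464/(-1760257 - 647640*3637549) = -675464/(-1760257 - 2355822234360) = -675464/(-2355823994617) = -675464*(-1/2355823994617) = 675464/2355823994617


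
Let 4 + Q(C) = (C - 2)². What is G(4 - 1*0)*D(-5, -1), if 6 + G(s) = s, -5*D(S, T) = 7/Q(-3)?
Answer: 2/15 ≈ 0.13333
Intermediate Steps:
Q(C) = -4 + (-2 + C)² (Q(C) = -4 + (C - 2)² = -4 + (-2 + C)²)
D(S, T) = -1/15 (D(S, T) = -7/(5*((-3*(-4 - 3)))) = -7/(5*((-3*(-7)))) = -7/(5*21) = -⅕*⅓ = -1/15)
G(s) = -6 + s
G(4 - 1*0)*D(-5, -1) = (-6 + (4 - 1*0))*(-1/15) = (-6 + (4 + 0))*(-1/15) = (-6 + 4)*(-1/15) = -2*(-1/15) = 2/15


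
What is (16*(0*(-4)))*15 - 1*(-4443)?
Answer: 4443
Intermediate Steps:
(16*(0*(-4)))*15 - 1*(-4443) = (16*0)*15 + 4443 = 0*15 + 4443 = 0 + 4443 = 4443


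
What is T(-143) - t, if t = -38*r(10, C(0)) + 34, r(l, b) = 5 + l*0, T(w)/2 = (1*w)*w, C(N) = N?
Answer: 41054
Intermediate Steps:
T(w) = 2*w² (T(w) = 2*((1*w)*w) = 2*(w*w) = 2*w²)
r(l, b) = 5 (r(l, b) = 5 + 0 = 5)
t = -156 (t = -38*5 + 34 = -190 + 34 = -156)
T(-143) - t = 2*(-143)² - 1*(-156) = 2*20449 + 156 = 40898 + 156 = 41054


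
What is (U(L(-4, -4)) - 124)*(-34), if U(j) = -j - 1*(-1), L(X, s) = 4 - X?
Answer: 4454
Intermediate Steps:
U(j) = 1 - j (U(j) = -j + 1 = 1 - j)
(U(L(-4, -4)) - 124)*(-34) = ((1 - (4 - 1*(-4))) - 124)*(-34) = ((1 - (4 + 4)) - 124)*(-34) = ((1 - 1*8) - 124)*(-34) = ((1 - 8) - 124)*(-34) = (-7 - 124)*(-34) = -131*(-34) = 4454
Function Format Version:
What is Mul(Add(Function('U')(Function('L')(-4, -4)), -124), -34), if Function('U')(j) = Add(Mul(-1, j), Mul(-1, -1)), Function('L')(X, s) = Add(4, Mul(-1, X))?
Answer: 4454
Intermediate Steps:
Function('U')(j) = Add(1, Mul(-1, j)) (Function('U')(j) = Add(Mul(-1, j), 1) = Add(1, Mul(-1, j)))
Mul(Add(Function('U')(Function('L')(-4, -4)), -124), -34) = Mul(Add(Add(1, Mul(-1, Add(4, Mul(-1, -4)))), -124), -34) = Mul(Add(Add(1, Mul(-1, Add(4, 4))), -124), -34) = Mul(Add(Add(1, Mul(-1, 8)), -124), -34) = Mul(Add(Add(1, -8), -124), -34) = Mul(Add(-7, -124), -34) = Mul(-131, -34) = 4454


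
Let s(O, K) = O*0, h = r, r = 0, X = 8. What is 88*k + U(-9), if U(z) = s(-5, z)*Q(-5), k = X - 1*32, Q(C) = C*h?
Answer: -2112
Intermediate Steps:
h = 0
s(O, K) = 0
Q(C) = 0 (Q(C) = C*0 = 0)
k = -24 (k = 8 - 1*32 = 8 - 32 = -24)
U(z) = 0 (U(z) = 0*0 = 0)
88*k + U(-9) = 88*(-24) + 0 = -2112 + 0 = -2112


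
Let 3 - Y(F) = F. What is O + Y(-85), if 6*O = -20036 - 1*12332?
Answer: -15920/3 ≈ -5306.7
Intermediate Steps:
Y(F) = 3 - F
O = -16184/3 (O = (-20036 - 1*12332)/6 = (-20036 - 12332)/6 = (1/6)*(-32368) = -16184/3 ≈ -5394.7)
O + Y(-85) = -16184/3 + (3 - 1*(-85)) = -16184/3 + (3 + 85) = -16184/3 + 88 = -15920/3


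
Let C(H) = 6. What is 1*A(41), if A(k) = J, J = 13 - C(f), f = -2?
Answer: 7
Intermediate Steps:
J = 7 (J = 13 - 1*6 = 13 - 6 = 7)
A(k) = 7
1*A(41) = 1*7 = 7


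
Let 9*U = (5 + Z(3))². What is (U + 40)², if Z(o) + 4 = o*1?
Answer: 141376/81 ≈ 1745.4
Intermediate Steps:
Z(o) = -4 + o (Z(o) = -4 + o*1 = -4 + o)
U = 16/9 (U = (5 + (-4 + 3))²/9 = (5 - 1)²/9 = (⅑)*4² = (⅑)*16 = 16/9 ≈ 1.7778)
(U + 40)² = (16/9 + 40)² = (376/9)² = 141376/81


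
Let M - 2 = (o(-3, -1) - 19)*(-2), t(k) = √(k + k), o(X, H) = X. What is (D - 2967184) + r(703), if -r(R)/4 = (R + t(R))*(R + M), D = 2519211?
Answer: -2554161 - 2996*√1406 ≈ -2.6665e+6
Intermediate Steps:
t(k) = √2*√k (t(k) = √(2*k) = √2*√k)
M = 46 (M = 2 + (-3 - 19)*(-2) = 2 - 22*(-2) = 2 + 44 = 46)
r(R) = -4*(46 + R)*(R + √2*√R) (r(R) = -4*(R + √2*√R)*(R + 46) = -4*(R + √2*√R)*(46 + R) = -4*(46 + R)*(R + √2*√R))
(D - 2967184) + r(703) = (2519211 - 2967184) + (-184*703 - 4*703² - 184*√2*√703 - 4*√2*703^(3/2)) = -447973 + (-129352 - 4*494209 - 184*√1406 - 4*√2*703*√703) = -447973 + (-129352 - 1976836 - 184*√1406 - 2812*√1406) = -447973 + (-2106188 - 2996*√1406) = -2554161 - 2996*√1406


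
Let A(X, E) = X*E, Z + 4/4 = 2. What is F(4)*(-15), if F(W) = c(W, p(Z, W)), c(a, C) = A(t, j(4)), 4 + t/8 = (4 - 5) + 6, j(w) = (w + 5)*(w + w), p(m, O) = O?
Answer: -8640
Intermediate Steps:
Z = 1 (Z = -1 + 2 = 1)
j(w) = 2*w*(5 + w) (j(w) = (5 + w)*(2*w) = 2*w*(5 + w))
t = 8 (t = -32 + 8*((4 - 5) + 6) = -32 + 8*(-1 + 6) = -32 + 8*5 = -32 + 40 = 8)
A(X, E) = E*X
c(a, C) = 576 (c(a, C) = (2*4*(5 + 4))*8 = (2*4*9)*8 = 72*8 = 576)
F(W) = 576
F(4)*(-15) = 576*(-15) = -8640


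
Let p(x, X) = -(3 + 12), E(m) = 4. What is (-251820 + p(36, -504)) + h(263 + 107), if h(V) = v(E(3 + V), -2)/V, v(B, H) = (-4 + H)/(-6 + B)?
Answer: -93178947/370 ≈ -2.5184e+5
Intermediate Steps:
p(x, X) = -15 (p(x, X) = -1*15 = -15)
v(B, H) = (-4 + H)/(-6 + B)
h(V) = 3/V (h(V) = ((-4 - 2)/(-6 + 4))/V = (-6/(-2))/V = (-1/2*(-6))/V = 3/V)
(-251820 + p(36, -504)) + h(263 + 107) = (-251820 - 15) + 3/(263 + 107) = -251835 + 3/370 = -93178947/370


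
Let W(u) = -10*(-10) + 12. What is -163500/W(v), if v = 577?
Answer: -40875/28 ≈ -1459.8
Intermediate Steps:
W(u) = 112 (W(u) = 100 + 12 = 112)
-163500/W(v) = -163500/112 = -163500*1/112 = -40875/28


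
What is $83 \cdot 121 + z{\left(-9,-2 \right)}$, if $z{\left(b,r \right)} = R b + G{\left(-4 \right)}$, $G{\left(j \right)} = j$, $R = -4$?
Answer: $10075$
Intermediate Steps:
$z{\left(b,r \right)} = -4 - 4 b$ ($z{\left(b,r \right)} = - 4 b - 4 = -4 - 4 b$)
$83 \cdot 121 + z{\left(-9,-2 \right)} = 83 \cdot 121 - -32 = 10043 + \left(-4 + 36\right) = 10043 + 32 = 10075$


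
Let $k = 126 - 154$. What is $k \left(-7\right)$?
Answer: $196$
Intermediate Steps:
$k = -28$
$k \left(-7\right) = \left(-28\right) \left(-7\right) = 196$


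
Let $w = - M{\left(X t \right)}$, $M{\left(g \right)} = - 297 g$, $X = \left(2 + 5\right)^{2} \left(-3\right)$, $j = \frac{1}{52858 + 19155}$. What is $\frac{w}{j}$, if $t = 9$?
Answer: $-28296140103$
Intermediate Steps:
$j = \frac{1}{72013} \approx 1.3886 \cdot 10^{-5}$
$X = -147$ ($X = 7^{2} \left(-3\right) = 49 \left(-3\right) = -147$)
$w = -392931$ ($w = - \left(-297\right) \left(\left(-147\right) 9\right) = - \left(-297\right) \left(-1323\right) = \left(-1\right) 392931 = -392931$)
$\frac{w}{j} = - 392931 \frac{1}{\frac{1}{72013}} = \left(-392931\right) 72013 = -28296140103$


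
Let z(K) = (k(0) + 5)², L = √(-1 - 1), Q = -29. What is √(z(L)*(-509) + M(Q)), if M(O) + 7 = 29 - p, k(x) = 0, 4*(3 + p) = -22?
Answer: 3*I*√5642/2 ≈ 112.67*I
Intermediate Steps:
p = -17/2 (p = -3 + (¼)*(-22) = -3 - 11/2 = -17/2 ≈ -8.5000)
M(O) = 61/2 (M(O) = -7 + (29 - 1*(-17/2)) = -7 + (29 + 17/2) = -7 + 75/2 = 61/2)
L = I*√2 (L = √(-2) = I*√2 ≈ 1.4142*I)
z(K) = 25 (z(K) = (0 + 5)² = 5² = 25)
√(z(L)*(-509) + M(Q)) = √(25*(-509) + 61/2) = √(-12725 + 61/2) = √(-25389/2) = 3*I*√5642/2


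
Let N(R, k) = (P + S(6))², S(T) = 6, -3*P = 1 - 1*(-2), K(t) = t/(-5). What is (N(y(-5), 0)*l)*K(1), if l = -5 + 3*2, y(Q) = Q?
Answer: -5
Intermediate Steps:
K(t) = -t/5 (K(t) = t*(-⅕) = -t/5)
P = -1 (P = -(1 - 1*(-2))/3 = -(1 + 2)/3 = -⅓*3 = -1)
N(R, k) = 25 (N(R, k) = (-1 + 6)² = 5² = 25)
l = 1 (l = -5 + 6 = 1)
(N(y(-5), 0)*l)*K(1) = (25*1)*(-⅕*1) = 25*(-⅕) = -5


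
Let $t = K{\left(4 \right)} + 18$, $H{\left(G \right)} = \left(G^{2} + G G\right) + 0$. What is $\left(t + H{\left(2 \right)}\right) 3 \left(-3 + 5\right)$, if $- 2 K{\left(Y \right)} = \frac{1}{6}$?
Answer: $\frac{311}{2} \approx 155.5$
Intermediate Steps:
$K{\left(Y \right)} = - \frac{1}{12}$ ($K{\left(Y \right)} = - \frac{1}{2 \cdot 6} = \left(- \frac{1}{2}\right) \frac{1}{6} = - \frac{1}{12}$)
$H{\left(G \right)} = 2 G^{2}$ ($H{\left(G \right)} = \left(G^{2} + G^{2}\right) + 0 = 2 G^{2} + 0 = 2 G^{2}$)
$t = \frac{215}{12}$ ($t = - \frac{1}{12} + 18 = \frac{215}{12} \approx 17.917$)
$\left(t + H{\left(2 \right)}\right) 3 \left(-3 + 5\right) = \left(\frac{215}{12} + 2 \cdot 2^{2}\right) 3 \left(-3 + 5\right) = \left(\frac{215}{12} + 2 \cdot 4\right) 3 \cdot 2 = \left(\frac{215}{12} + 8\right) 6 = \frac{311}{12} \cdot 6 = \frac{311}{2}$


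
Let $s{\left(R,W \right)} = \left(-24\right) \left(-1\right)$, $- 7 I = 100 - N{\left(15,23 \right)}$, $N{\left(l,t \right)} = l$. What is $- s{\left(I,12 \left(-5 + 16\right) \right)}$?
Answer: $-24$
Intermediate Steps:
$I = - \frac{85}{7}$ ($I = - \frac{100 - 15}{7} = \left(- \frac{1}{7}\right) 85 = - \frac{85}{7} \approx -12.143$)
$s{\left(R,W \right)} = 24$
$- s{\left(I,12 \left(-5 + 16\right) \right)} = \left(-1\right) 24 = -24$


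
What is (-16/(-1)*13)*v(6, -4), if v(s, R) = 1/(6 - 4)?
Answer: 104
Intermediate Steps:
v(s, R) = ½ (v(s, R) = 1/2 = ½)
(-16/(-1)*13)*v(6, -4) = (-16/(-1)*13)*(½) = (-16*(-1)*13)*(½) = (16*13)*(½) = 208*(½) = 104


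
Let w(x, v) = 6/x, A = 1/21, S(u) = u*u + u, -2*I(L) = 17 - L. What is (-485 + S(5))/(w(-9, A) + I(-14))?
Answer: 2730/97 ≈ 28.144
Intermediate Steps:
I(L) = -17/2 + L/2 (I(L) = -(17 - L)/2 = -17/2 + L/2)
S(u) = u + u² (S(u) = u² + u = u + u²)
A = 1/21 ≈ 0.047619
(-485 + S(5))/(w(-9, A) + I(-14)) = (-485 + 5*(1 + 5))/(6/(-9) + (-17/2 + (½)*(-14))) = (-485 + 5*6)/(6*(-⅑) + (-17/2 - 7)) = (-485 + 30)/(-⅔ - 31/2) = -455/(-97/6) = -455*(-6/97) = 2730/97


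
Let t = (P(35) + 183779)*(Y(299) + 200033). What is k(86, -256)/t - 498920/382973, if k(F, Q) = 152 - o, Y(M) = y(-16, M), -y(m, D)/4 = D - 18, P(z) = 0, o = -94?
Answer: -6079389580136254/4666563933497001 ≈ -1.3028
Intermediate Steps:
y(m, D) = 72 - 4*D (y(m, D) = -4*(D - 18) = -4*(-18 + D) = 72 - 4*D)
Y(M) = 72 - 4*M
k(F, Q) = 246 (k(F, Q) = 152 - 1*(-94) = 152 + 94 = 246)
t = 36555297111 (t = (0 + 183779)*((72 - 4*299) + 200033) = 183779*((72 - 1196) + 200033) = 183779*(-1124 + 200033) = 183779*198909 = 36555297111)
k(86, -256)/t - 498920/382973 = 246/36555297111 - 498920/382973 = 246*(1/36555297111) - 498920*1/382973 = 82/12185099037 - 498920/382973 = -6079389580136254/4666563933497001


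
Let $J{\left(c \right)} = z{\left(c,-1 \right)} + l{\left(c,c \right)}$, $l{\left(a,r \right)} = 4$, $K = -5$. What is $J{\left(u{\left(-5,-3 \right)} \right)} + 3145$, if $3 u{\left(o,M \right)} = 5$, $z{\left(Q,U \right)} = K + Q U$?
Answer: $\frac{9427}{3} \approx 3142.3$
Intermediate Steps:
$z{\left(Q,U \right)} = -5 + Q U$
$u{\left(o,M \right)} = \frac{5}{3}$ ($u{\left(o,M \right)} = \frac{1}{3} \cdot 5 = \frac{5}{3}$)
$J{\left(c \right)} = -1 - c$ ($J{\left(c \right)} = \left(-5 + c \left(-1\right)\right) + 4 = \left(-5 - c\right) + 4 = -1 - c$)
$J{\left(u{\left(-5,-3 \right)} \right)} + 3145 = \left(-1 - \frac{5}{3}\right) + 3145 = - \frac{8}{3} + 3145 = \frac{9427}{3}$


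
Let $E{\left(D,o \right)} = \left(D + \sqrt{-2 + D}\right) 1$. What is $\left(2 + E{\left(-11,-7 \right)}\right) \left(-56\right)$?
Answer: $504 - 56 i \sqrt{13} \approx 504.0 - 201.91 i$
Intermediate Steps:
$E{\left(D,o \right)} = D + \sqrt{-2 + D}$
$\left(2 + E{\left(-11,-7 \right)}\right) \left(-56\right) = \left(2 - \left(11 - \sqrt{-2 - 11}\right)\right) \left(-56\right) = \left(2 - \left(11 - \sqrt{-13}\right)\right) \left(-56\right) = \left(2 - \left(11 - i \sqrt{13}\right)\right) \left(-56\right) = \left(-9 + i \sqrt{13}\right) \left(-56\right) = 504 - 56 i \sqrt{13}$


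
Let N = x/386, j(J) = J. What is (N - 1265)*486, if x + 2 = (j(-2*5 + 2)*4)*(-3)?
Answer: -118631628/193 ≈ -6.1467e+5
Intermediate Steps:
x = 94 (x = -2 + ((-2*5 + 2)*4)*(-3) = -2 + ((-10 + 2)*4)*(-3) = -2 - 8*4*(-3) = -2 - 32*(-3) = -2 + 96 = 94)
N = 47/193 (N = 94/386 = 94*(1/386) = 47/193 ≈ 0.24352)
(N - 1265)*486 = (47/193 - 1265)*486 = -244098/193*486 = -118631628/193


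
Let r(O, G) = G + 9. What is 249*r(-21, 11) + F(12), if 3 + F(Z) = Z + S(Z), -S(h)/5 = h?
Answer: 4929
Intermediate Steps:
r(O, G) = 9 + G
S(h) = -5*h
F(Z) = -3 - 4*Z (F(Z) = -3 + (Z - 5*Z) = -3 - 4*Z)
249*r(-21, 11) + F(12) = 249*(9 + 11) + (-3 - 4*12) = 249*20 + (-3 - 48) = 4980 - 51 = 4929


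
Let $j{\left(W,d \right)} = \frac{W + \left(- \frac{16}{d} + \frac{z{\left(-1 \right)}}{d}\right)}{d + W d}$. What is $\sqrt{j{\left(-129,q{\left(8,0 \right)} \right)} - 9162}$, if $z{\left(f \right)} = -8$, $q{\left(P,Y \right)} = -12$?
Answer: $\frac{i \sqrt{84437754}}{96} \approx 95.719 i$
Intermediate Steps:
$j{\left(W,d \right)} = \frac{W - \frac{24}{d}}{d + W d}$
$\sqrt{j{\left(-129,q{\left(8,0 \right)} \right)} - 9162} = \sqrt{\frac{-24 - -1548}{144 \left(1 - 129\right)} - 9162} = \sqrt{\frac{-24 + 1548}{144 \left(-128\right)} - 9162} = \sqrt{\frac{1}{144} \left(- \frac{1}{128}\right) 1524 - 9162} = \sqrt{- \frac{127}{1536} - 9162} = \sqrt{- \frac{14072959}{1536}} = \frac{i \sqrt{84437754}}{96}$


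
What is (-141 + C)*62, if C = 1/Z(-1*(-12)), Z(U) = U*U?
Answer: -629393/72 ≈ -8741.6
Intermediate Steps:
Z(U) = U²
C = 1/144 (C = 1/((-1*(-12))²) = 1/(12²) = 1/144 ≈ 0.0069444)
(-141 + C)*62 = (-141 + 1/144)*62 = -20303/144*62 = -629393/72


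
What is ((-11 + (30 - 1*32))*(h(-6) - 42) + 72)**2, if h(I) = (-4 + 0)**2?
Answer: 168100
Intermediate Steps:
h(I) = 16 (h(I) = (-4)**2 = 16)
((-11 + (30 - 1*32))*(h(-6) - 42) + 72)**2 = ((-11 + (30 - 1*32))*(16 - 42) + 72)**2 = ((-11 + (30 - 32))*(-26) + 72)**2 = ((-11 - 2)*(-26) + 72)**2 = (-13*(-26) + 72)**2 = (338 + 72)**2 = 410**2 = 168100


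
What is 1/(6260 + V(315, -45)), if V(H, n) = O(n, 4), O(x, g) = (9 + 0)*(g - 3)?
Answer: 1/6269 ≈ 0.00015952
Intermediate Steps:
O(x, g) = -27 + 9*g (O(x, g) = 9*(-3 + g) = -27 + 9*g)
V(H, n) = 9 (V(H, n) = -27 + 9*4 = -27 + 36 = 9)
1/(6260 + V(315, -45)) = 1/(6260 + 9) = 1/6269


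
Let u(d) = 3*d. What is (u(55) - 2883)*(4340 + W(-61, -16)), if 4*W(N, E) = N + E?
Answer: -23487597/2 ≈ -1.1744e+7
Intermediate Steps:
W(N, E) = E/4 + N/4 (W(N, E) = (N + E)/4 = (E + N)/4 = E/4 + N/4)
(u(55) - 2883)*(4340 + W(-61, -16)) = (3*55 - 2883)*(4340 + ((¼)*(-16) + (¼)*(-61))) = (165 - 2883)*(4340 + (-4 - 61/4)) = -2718*(4340 - 77/4) = -2718*17283/4 = -23487597/2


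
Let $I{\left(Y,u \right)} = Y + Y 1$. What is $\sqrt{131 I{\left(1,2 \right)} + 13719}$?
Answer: $\sqrt{13981} \approx 118.24$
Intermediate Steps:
$I{\left(Y,u \right)} = 2 Y$ ($I{\left(Y,u \right)} = Y + Y = 2 Y$)
$\sqrt{131 I{\left(1,2 \right)} + 13719} = \sqrt{131 \cdot 2 \cdot 1 + 13719} = \sqrt{131 \cdot 2 + 13719} = \sqrt{262 + 13719} = \sqrt{13981}$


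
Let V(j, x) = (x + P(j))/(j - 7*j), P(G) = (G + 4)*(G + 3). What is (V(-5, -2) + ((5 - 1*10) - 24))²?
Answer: 841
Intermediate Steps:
P(G) = (3 + G)*(4 + G) (P(G) = (4 + G)*(3 + G) = (3 + G)*(4 + G))
V(j, x) = -(12 + x + j² + 7*j)/(6*j) (V(j, x) = (x + (12 + j² + 7*j))/(j - 7*j) = (12 + x + j² + 7*j)/((-6*j)) = (12 + x + j² + 7*j)*(-1/(6*j)) = -(12 + x + j² + 7*j)/(6*j))
(V(-5, -2) + ((5 - 1*10) - 24))² = ((⅙)*(-12 - 1*(-2) - 1*(-5)² - 7*(-5))/(-5) + ((5 - 1*10) - 24))² = ((⅙)*(-⅕)*(-12 + 2 - 1*25 + 35) + ((5 - 10) - 24))² = ((⅙)*(-⅕)*(-12 + 2 - 25 + 35) + (-5 - 24))² = ((⅙)*(-⅕)*0 - 29)² = (0 - 29)² = (-29)² = 841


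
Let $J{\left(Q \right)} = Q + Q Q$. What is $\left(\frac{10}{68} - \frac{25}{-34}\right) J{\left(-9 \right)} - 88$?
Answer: $- \frac{416}{17} \approx -24.471$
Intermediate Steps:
$J{\left(Q \right)} = Q + Q^{2}$
$\left(\frac{10}{68} - \frac{25}{-34}\right) J{\left(-9 \right)} - 88 = \left(\frac{10}{68} - \frac{25}{-34}\right) \left(- 9 \left(1 - 9\right)\right) - 88 = \left(10 \cdot \frac{1}{68} - - \frac{25}{34}\right) \left(\left(-9\right) \left(-8\right)\right) - 88 = \left(\frac{5}{34} + \frac{25}{34}\right) 72 - 88 = \frac{15}{17} \cdot 72 - 88 = \frac{1080}{17} - 88 = - \frac{416}{17}$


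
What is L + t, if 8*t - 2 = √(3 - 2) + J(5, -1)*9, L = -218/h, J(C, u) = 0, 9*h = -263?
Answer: 16485/2104 ≈ 7.8351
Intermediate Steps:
h = -263/9 (h = (⅑)*(-263) = -263/9 ≈ -29.222)
L = 1962/263 (L = -218/(-263/9) = -218*(-9/263) = 1962/263 ≈ 7.4601)
t = 3/8 (t = ¼ + (√(3 - 2) + 0*9)/8 = ¼ + (√1 + 0)/8 = ¼ + (1 + 0)/8 = ¼ + (⅛)*1 = ¼ + ⅛ = 3/8 ≈ 0.37500)
L + t = 1962/263 + 3/8 = 16485/2104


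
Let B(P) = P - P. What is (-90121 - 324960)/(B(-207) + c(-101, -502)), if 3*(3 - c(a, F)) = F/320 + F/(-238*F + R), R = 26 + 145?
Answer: -7946111425120/67467799 ≈ -1.1778e+5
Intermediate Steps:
B(P) = 0
R = 171
c(a, F) = 3 - F/960 - F/(3*(171 - 238*F)) (c(a, F) = 3 - (F/320 + F/(-238*F + 171))/3 = 3 - (F*(1/320) + F/(171 - 238*F))/3 = 3 - (F/320 + F/(171 - 238*F))/3 = 3 + (-F/960 - F/(3*(171 - 238*F))) = 3 - F/960 - F/(3*(171 - 238*F)))
(-90121 - 324960)/(B(-207) + c(-101, -502)) = (-90121 - 324960)/(0 + (-492480 - 238*(-502)² + 685931*(-502))/(960*(-171 + 238*(-502)))) = -415081/(0 + (-492480 - 238*252004 - 344337362)/(960*(-171 - 119476))) = -415081/(0 + (1/960)*(-492480 - 59976952 - 344337362)/(-119647)) = -415081/(0 + (1/960)*(-1/119647)*(-404806794)) = -415081/(0 + 67467799/19143520) = -415081/67467799/19143520 = -415081*19143520/67467799 = -7946111425120/67467799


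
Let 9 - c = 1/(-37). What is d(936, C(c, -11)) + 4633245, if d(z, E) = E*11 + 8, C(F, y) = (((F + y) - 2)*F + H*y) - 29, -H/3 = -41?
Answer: 6321571741/1369 ≈ 4.6177e+6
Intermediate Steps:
c = 334/37 (c = 9 - 1/(-37) = 9 - 1*(-1/37) = 9 + 1/37 = 334/37 ≈ 9.0270)
H = 123 (H = -3*(-41) = 123)
C(F, y) = -29 + 123*y + F*(-2 + F + y) (C(F, y) = (((F + y) - 2)*F + 123*y) - 29 = ((-2 + F + y)*F + 123*y) - 29 = (F*(-2 + F + y) + 123*y) - 29 = (123*y + F*(-2 + F + y)) - 29 = -29 + 123*y + F*(-2 + F + y))
d(z, E) = 8 + 11*E (d(z, E) = 11*E + 8 = 8 + 11*E)
d(936, C(c, -11)) + 4633245 = (8 + 11*(-29 + (334/37)² - 2*334/37 + 123*(-11) + (334/37)*(-11))) + 4633245 = (8 + 11*(-29 + 111556/1369 - 668/37 - 1353 - 3674/37)) + 4633245 = (8 + 11*(-1941056/1369)) + 4633245 = (8 - 21351616/1369) + 4633245 = -21340664/1369 + 4633245 = 6321571741/1369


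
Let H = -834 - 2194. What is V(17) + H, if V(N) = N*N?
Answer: -2739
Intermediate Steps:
V(N) = N²
H = -3028
V(17) + H = 17² - 3028 = 289 - 3028 = -2739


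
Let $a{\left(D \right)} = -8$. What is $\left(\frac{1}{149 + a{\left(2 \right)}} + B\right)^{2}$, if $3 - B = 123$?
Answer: $\frac{286252561}{19881} \approx 14398.0$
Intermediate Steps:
$B = -120$ ($B = 3 - 123 = -120$)
$\left(\frac{1}{149 + a{\left(2 \right)}} + B\right)^{2} = \left(\frac{1}{149 - 8} - 120\right)^{2} = \left(\frac{1}{141} - 120\right)^{2} = \left(- \frac{16919}{141}\right)^{2} = \frac{286252561}{19881}$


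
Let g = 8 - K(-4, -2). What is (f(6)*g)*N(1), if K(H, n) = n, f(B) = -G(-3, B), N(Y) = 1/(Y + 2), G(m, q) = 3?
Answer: -10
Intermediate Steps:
N(Y) = 1/(2 + Y)
f(B) = -3 (f(B) = -1*3 = -3)
g = 10 (g = 8 - 1*(-2) = 8 + 2 = 10)
(f(6)*g)*N(1) = (-3*10)/(2 + 1) = -30/3 = -30*⅓ = -10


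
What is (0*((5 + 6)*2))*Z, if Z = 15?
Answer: 0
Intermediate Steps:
(0*((5 + 6)*2))*Z = (0*((5 + 6)*2))*15 = (0*(11*2))*15 = (0*22)*15 = 0*15 = 0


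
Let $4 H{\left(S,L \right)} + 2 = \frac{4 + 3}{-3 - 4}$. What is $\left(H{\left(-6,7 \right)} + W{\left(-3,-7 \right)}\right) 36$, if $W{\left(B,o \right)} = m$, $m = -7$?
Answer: $-279$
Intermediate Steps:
$H{\left(S,L \right)} = - \frac{3}{4}$ ($H{\left(S,L \right)} = - \frac{1}{2} + \frac{\left(4 + 3\right) \frac{1}{-3 - 4}}{4} = - \frac{1}{2} + \frac{7 \frac{1}{-7}}{4} = - \frac{1}{2} + \frac{7 \left(- \frac{1}{7}\right)}{4} = - \frac{1}{2} + \frac{1}{4} \left(-1\right) = - \frac{1}{2} - \frac{1}{4} = - \frac{3}{4}$)
$W{\left(B,o \right)} = -7$
$\left(H{\left(-6,7 \right)} + W{\left(-3,-7 \right)}\right) 36 = \left(- \frac{3}{4} - 7\right) 36 = \left(- \frac{31}{4}\right) 36 = -279$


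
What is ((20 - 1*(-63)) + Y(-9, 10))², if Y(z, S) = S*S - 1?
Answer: 33124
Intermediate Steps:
Y(z, S) = -1 + S² (Y(z, S) = S² - 1 = -1 + S²)
((20 - 1*(-63)) + Y(-9, 10))² = ((20 - 1*(-63)) + (-1 + 10²))² = ((20 + 63) + (-1 + 100))² = (83 + 99)² = 182² = 33124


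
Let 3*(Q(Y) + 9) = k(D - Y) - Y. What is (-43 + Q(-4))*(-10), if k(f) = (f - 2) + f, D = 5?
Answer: 1360/3 ≈ 453.33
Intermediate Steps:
k(f) = -2 + 2*f (k(f) = (-2 + f) + f = -2 + 2*f)
Q(Y) = -19/3 - Y (Q(Y) = -9 + ((-2 + 2*(5 - Y)) - Y)/3 = -9 + ((-2 + (10 - 2*Y)) - Y)/3 = -9 + ((8 - 2*Y) - Y)/3 = -9 + (8 - 3*Y)/3 = -9 + (8/3 - Y) = -19/3 - Y)
(-43 + Q(-4))*(-10) = (-43 + (-19/3 - 1*(-4)))*(-10) = (-43 + (-19/3 + 4))*(-10) = (-43 - 7/3)*(-10) = -136/3*(-10) = 1360/3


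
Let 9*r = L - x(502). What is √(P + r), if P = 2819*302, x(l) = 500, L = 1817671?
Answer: √9479213/3 ≈ 1026.3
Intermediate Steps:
r = 1817171/9 (r = (1817671 - 1*500)/9 = (1817671 - 500)/9 = (⅑)*1817171 = 1817171/9 ≈ 2.0191e+5)
P = 851338
√(P + r) = √(851338 + 1817171/9) = √(9479213/9) = √9479213/3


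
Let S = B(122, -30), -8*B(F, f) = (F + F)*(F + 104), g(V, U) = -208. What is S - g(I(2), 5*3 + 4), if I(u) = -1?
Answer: -6685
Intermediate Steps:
B(F, f) = -F*(104 + F)/4 (B(F, f) = -(F + F)*(F + 104)/8 = -2*F*(104 + F)/8 = -F*(104 + F)/4)
S = -6893 (S = -¼*122*(104 + 122) = -¼*122*226 = -6893)
S - g(I(2), 5*3 + 4) = -6893 - 1*(-208) = -6893 + 208 = -6685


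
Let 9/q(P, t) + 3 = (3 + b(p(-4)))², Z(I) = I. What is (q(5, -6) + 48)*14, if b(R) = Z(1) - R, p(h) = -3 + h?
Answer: 39711/59 ≈ 673.07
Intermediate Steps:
b(R) = 1 - R
q(P, t) = 9/118 (q(P, t) = 9/(-3 + (3 + (1 - (-3 - 4)))²) = 9/(-3 + (3 + (1 - 1*(-7)))²) = 9/(-3 + (3 + (1 + 7))²) = 9/(-3 + (3 + 8)²) = 9/(-3 + 11²) = 9/(-3 + 121) = 9/118)
(q(5, -6) + 48)*14 = (9/118 + 48)*14 = (5673/118)*14 = 39711/59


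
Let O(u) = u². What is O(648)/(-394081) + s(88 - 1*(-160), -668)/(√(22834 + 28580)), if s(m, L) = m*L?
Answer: -419904/394081 - 82832*√51414/25707 ≈ -731.68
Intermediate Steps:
s(m, L) = L*m
O(648)/(-394081) + s(88 - 1*(-160), -668)/(√(22834 + 28580)) = 648²/(-394081) + (-668*(88 - 1*(-160)))/(√(22834 + 28580)) = 419904*(-1/394081) + (-668*(88 + 160))/(√51414) = -419904/394081 + (-668*248)*(√51414/51414) = -419904/394081 - 82832*√51414/25707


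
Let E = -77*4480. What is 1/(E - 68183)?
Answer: -1/413143 ≈ -2.4205e-6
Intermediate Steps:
E = -344960
1/(E - 68183) = 1/(-344960 - 68183) = 1/(-413143) = -1/413143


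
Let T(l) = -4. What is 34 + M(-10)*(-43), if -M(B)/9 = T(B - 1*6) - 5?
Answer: -3449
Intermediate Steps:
M(B) = 81 (M(B) = -9*(-4 - 5) = -9*(-9) = 81)
34 + M(-10)*(-43) = 34 + 81*(-43) = 34 - 3483 = -3449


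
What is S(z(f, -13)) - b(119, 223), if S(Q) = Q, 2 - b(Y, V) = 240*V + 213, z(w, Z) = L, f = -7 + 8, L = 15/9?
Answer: 161198/3 ≈ 53733.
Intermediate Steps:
L = 5/3 (L = 15*(1/9) = 5/3 ≈ 1.6667)
f = 1
z(w, Z) = 5/3
b(Y, V) = -211 - 240*V (b(Y, V) = 2 - (240*V + 213) = 2 - (213 + 240*V) = 2 + (-213 - 240*V) = -211 - 240*V)
S(z(f, -13)) - b(119, 223) = 5/3 - (-211 - 240*223) = 5/3 - (-211 - 53520) = 5/3 - 1*(-53731) = 5/3 + 53731 = 161198/3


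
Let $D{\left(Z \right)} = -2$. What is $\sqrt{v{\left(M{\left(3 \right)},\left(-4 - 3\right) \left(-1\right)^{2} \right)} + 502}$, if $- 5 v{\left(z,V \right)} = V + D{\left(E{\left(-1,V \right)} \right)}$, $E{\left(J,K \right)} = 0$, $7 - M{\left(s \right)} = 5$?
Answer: $\frac{\sqrt{12595}}{5} \approx 22.445$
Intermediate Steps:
$M{\left(s \right)} = 2$ ($M{\left(s \right)} = 7 - 5 = 2$)
$v{\left(z,V \right)} = \frac{2}{5} - \frac{V}{5}$ ($v{\left(z,V \right)} = - \frac{V - 2}{5} = - \frac{-2 + V}{5} = \frac{2}{5} - \frac{V}{5}$)
$\sqrt{v{\left(M{\left(3 \right)},\left(-4 - 3\right) \left(-1\right)^{2} \right)} + 502} = \sqrt{\left(\frac{2}{5} - \frac{\left(-4 - 3\right) \left(-1\right)^{2}}{5}\right) + 502} = \sqrt{\left(\frac{2}{5} - \frac{\left(-7\right) 1}{5}\right) + 502} = \sqrt{\left(\frac{2}{5} - - \frac{7}{5}\right) + 502} = \sqrt{\left(\frac{2}{5} + \frac{7}{5}\right) + 502} = \sqrt{\frac{9}{5} + 502} = \sqrt{\frac{2519}{5}} = \frac{\sqrt{12595}}{5}$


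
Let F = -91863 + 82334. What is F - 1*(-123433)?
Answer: 113904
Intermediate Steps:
F = -9529
F - 1*(-123433) = -9529 - 1*(-123433) = -9529 + 123433 = 113904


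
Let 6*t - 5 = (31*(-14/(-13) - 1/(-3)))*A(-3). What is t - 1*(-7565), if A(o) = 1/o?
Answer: 2654755/351 ≈ 7563.4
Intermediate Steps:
t = -560/351 (t = ⅚ + ((31*(-14/(-13) - 1/(-3)))/(-3))/6 = ⅚ + ((31*(-14*(-1/13) - 1*(-⅓)))*(-⅓))/6 = ⅚ + ((31*(14/13 + ⅓))*(-⅓))/6 = ⅚ + ((31*(55/39))*(-⅓))/6 = ⅚ + ((1705/39)*(-⅓))/6 = ⅚ + (⅙)*(-1705/117) = ⅚ - 1705/702 = -560/351 ≈ -1.5954)
t - 1*(-7565) = -560/351 - 1*(-7565) = -560/351 + 7565 = 2654755/351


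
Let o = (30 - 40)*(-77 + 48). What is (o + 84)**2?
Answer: 139876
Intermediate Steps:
o = 290 (o = -10*(-29) = 290)
(o + 84)**2 = (290 + 84)**2 = 374**2 = 139876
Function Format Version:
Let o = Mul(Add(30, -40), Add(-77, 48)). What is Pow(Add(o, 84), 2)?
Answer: 139876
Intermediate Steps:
o = 290 (o = Mul(-10, -29) = 290)
Pow(Add(o, 84), 2) = Pow(Add(290, 84), 2) = Pow(374, 2) = 139876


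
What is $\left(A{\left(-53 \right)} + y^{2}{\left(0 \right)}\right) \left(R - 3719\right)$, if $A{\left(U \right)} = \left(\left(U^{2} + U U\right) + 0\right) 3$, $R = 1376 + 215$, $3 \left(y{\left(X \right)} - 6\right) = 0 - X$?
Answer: $-35941920$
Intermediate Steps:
$y{\left(X \right)} = 6 - \frac{X}{3}$ ($y{\left(X \right)} = 6 + \frac{0 - X}{3} = 6 + \frac{\left(-1\right) X}{3} = 6 - \frac{X}{3}$)
$R = 1591$
$A{\left(U \right)} = 6 U^{2}$ ($A{\left(U \right)} = \left(\left(U^{2} + U^{2}\right) + 0\right) 3 = \left(2 U^{2} + 0\right) 3 = 2 U^{2} \cdot 3 = 6 U^{2}$)
$\left(A{\left(-53 \right)} + y^{2}{\left(0 \right)}\right) \left(R - 3719\right) = \left(6 \left(-53\right)^{2} + \left(6 - 0\right)^{2}\right) \left(1591 - 3719\right) = \left(6 \cdot 2809 + \left(6 + 0\right)^{2}\right) \left(-2128\right) = \left(16854 + 6^{2}\right) \left(-2128\right) = \left(16854 + 36\right) \left(-2128\right) = 16890 \left(-2128\right) = -35941920$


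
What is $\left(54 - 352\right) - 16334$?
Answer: $-16632$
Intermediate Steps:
$\left(54 - 352\right) - 16334 = -298 - 16334 = -16632$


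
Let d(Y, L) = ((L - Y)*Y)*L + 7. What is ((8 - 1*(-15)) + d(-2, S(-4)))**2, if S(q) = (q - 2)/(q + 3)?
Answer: 4356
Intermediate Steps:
S(q) = (-2 + q)/(3 + q)
d(Y, L) = 7 + L*Y*(L - Y) (d(Y, L) = (Y*(L - Y))*L + 7 = L*Y*(L - Y) + 7 = 7 + L*Y*(L - Y))
((8 - 1*(-15)) + d(-2, S(-4)))**2 = ((8 - 1*(-15)) + (7 - 2*(-2 - 4)**2/(3 - 4)**2 - 1*(-2 - 4)/(3 - 4)*(-2)**2))**2 = ((8 + 15) + (7 - 2*(-6/(-1))**2 - 1*-6/(-1)*4))**2 = (23 + (7 - 2*(-1*(-6))**2 - 1*(-1*(-6))*4))**2 = (23 + (7 - 2*6**2 - 1*6*4))**2 = (23 + (7 - 2*36 - 24))**2 = (23 + (7 - 72 - 24))**2 = (23 - 89)**2 = (-66)**2 = 4356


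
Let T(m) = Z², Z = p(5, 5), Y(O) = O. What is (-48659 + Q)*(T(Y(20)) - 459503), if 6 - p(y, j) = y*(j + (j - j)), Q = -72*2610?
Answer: 108623355218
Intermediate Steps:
Q = -187920
p(y, j) = 6 - j*y (p(y, j) = 6 - y*(j + (j - j)) = 6 - y*(j + 0) = 6 - y*j = 6 - j*y)
Z = -19 (Z = 6 - 1*5*5 = 6 - 25 = -19)
T(m) = 361 (T(m) = (-19)² = 361)
(-48659 + Q)*(T(Y(20)) - 459503) = (-48659 - 187920)*(361 - 459503) = -236579*(-459142) = 108623355218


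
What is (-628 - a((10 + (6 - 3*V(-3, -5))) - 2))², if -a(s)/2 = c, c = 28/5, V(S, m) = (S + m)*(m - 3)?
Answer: 9511056/25 ≈ 3.8044e+5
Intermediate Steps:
V(S, m) = (-3 + m)*(S + m) (V(S, m) = (S + m)*(-3 + m) = (-3 + m)*(S + m))
c = 28/5 (c = 28*(⅕) = 28/5 ≈ 5.6000)
a(s) = -56/5 (a(s) = -2*28/5 = -56/5)
(-628 - a((10 + (6 - 3*V(-3, -5))) - 2))² = (-628 - 1*(-56/5))² = (-628 + 56/5)² = (-3084/5)² = 9511056/25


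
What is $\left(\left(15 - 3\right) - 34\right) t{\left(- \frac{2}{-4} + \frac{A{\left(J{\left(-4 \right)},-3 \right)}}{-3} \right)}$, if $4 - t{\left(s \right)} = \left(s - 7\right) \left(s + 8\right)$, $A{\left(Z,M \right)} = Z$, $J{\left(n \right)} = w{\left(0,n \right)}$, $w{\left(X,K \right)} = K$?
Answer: $- \frac{21703}{18} \approx -1205.7$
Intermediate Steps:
$J{\left(n \right)} = n$
$t{\left(s \right)} = 4 - \left(-7 + s\right) \left(8 + s\right)$ ($t{\left(s \right)} = 4 - \left(s - 7\right) \left(s + 8\right) = 4 - \left(-7 + s\right) \left(8 + s\right)$)
$\left(\left(15 - 3\right) - 34\right) t{\left(- \frac{2}{-4} + \frac{A{\left(J{\left(-4 \right)},-3 \right)}}{-3} \right)} = \left(\left(15 - 3\right) - 34\right) \left(60 - \left(- \frac{2}{-4} - \frac{4}{-3}\right) - \left(- \frac{2}{-4} - \frac{4}{-3}\right)^{2}\right) = \left(12 - 34\right) \left(60 - \left(\left(-2\right) \left(- \frac{1}{4}\right) - - \frac{4}{3}\right) - \left(\left(-2\right) \left(- \frac{1}{4}\right) - - \frac{4}{3}\right)^{2}\right) = - 22 \left(60 - \left(\frac{1}{2} + \frac{4}{3}\right) - \left(\frac{1}{2} + \frac{4}{3}\right)^{2}\right) = - 22 \left(60 - \frac{11}{6} - \left(\frac{11}{6}\right)^{2}\right) = - 22 \left(60 - \frac{11}{6} - \frac{121}{36}\right) = \left(-22\right) \frac{1973}{36} = - \frac{21703}{18}$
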